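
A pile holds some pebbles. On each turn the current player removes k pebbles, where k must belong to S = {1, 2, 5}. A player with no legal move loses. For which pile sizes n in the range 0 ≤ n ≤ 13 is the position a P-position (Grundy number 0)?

n :  0  1  2  3  4  5  6  7  8  9 10 11 12 13
G :  0  1  2  0  1  2  0  1  2  0  1  2  0  1
P-positions are exactly the n with G(n) = 0.

0, 3, 6, 9, 12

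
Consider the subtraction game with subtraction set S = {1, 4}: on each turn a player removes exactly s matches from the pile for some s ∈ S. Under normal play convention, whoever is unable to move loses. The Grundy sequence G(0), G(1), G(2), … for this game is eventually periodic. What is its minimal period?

G(0) = 0
G(1) = mex{0} = 1
G(2) = mex{1} = 0
G(3) = mex{0} = 1
G(4) = mex{1,0} = 2
G(5) = mex{2,1} = 0
G(6) = mex{0,0} = 1
G(7) = mex{1,1} = 0
G(8) = mex{0,2} = 1
G(9) = mex{1,0} = 2
G(10) = mex{2,1} = 0
G(11) = mex{0,0} = 1
G(12) = mex{1,1} = 0
G(13) = mex{0,2} = 1
G(14) = mex{1,0} = 2
G(n+5) = G(n) holds for n = 0,…,3 (a full window of length max(S) = 4), so the sequence is purely periodic with period 5.

5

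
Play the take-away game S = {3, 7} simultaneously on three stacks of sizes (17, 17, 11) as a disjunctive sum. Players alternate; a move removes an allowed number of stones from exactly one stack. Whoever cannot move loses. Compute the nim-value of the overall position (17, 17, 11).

All stacks use S = {3, 7}:
G(0) = 0
G(1) = mex{} = 0
G(2) = mex{} = 0
G(3) = mex{0} = 1
G(4) = mex{0} = 1
G(5) = mex{0} = 1
G(6) = mex{1} = 0
G(7) = mex{1,0} = 2
G(8) = mex{1,0} = 2
G(9) = mex{0,0} = 1
G(10) = mex{2,1} = 0
G(11) = mex{2,1} = 0
G(12) = mex{1,1} = 0
G(13) = mex{0,0} = 1
G(14) = mex{0,2} = 1
G(15) = mex{0,2} = 1
G(16) = mex{1,1} = 0
G(17) = mex{1,0} = 2
Stack A: G(17) = 2.
Stack B: G(17) = 2.
Stack C: G(11) = 0.
Combined Grundy value = 2 ⊕ 2 ⊕ 0 = 0.

0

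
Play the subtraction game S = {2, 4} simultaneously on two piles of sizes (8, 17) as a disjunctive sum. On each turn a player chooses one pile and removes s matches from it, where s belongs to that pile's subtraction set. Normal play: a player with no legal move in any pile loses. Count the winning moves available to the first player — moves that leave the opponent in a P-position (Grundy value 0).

All piles use S = {2, 4}:
G(0) = 0
G(1) = mex{} = 0
G(2) = mex{0} = 1
G(3) = mex{0} = 1
G(4) = mex{1,0} = 2
G(5) = mex{1,0} = 2
G(6) = mex{2,1} = 0
G(7) = mex{2,1} = 0
G(8) = mex{0,2} = 1
G(9) = mex{0,2} = 1
G(10) = mex{1,0} = 2
G(11) = mex{1,0} = 2
G(12) = mex{2,1} = 0
G(13) = mex{2,1} = 0
G(14) = mex{0,2} = 1
G(15) = mex{0,2} = 1
G(16) = mex{1,0} = 2
G(17) = mex{1,0} = 2
Pile A: G(8) = 1.
Pile B: G(17) = 2.
Combined Grundy value = 1 ⊕ 2 = 3.
A winning move leaves total XOR = 0, i.e. changes one component's Grundy value g to g ⊕ X where X is the current total.
Pile A: need g' = 1⊕3 = 2. Options: 8−2→G=0, 8−4→G=2. Hits: 1.
Pile B: need g' = 2⊕3 = 1. Options: 17−2→G=1, 17−4→G=0. Hits: 1.

2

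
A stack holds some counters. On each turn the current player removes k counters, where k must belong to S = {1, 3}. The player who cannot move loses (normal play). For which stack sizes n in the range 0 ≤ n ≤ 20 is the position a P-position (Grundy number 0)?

0, 2, 4, 6, 8, 10, 12, 14, 16, 18, 20

G(0) = 0
G(1) = mex{0} = 1
G(2) = mex{1} = 0
G(3) = mex{0,0} = 1
G(4) = mex{1,1} = 0
G(5) = mex{0,0} = 1
G(6) = mex{1,1} = 0
G(7) = mex{0,0} = 1
G(8) = mex{1,1} = 0
G(9) = mex{0,0} = 1
G(10) = mex{1,1} = 0
G(11) = mex{0,0} = 1
G(12) = mex{1,1} = 0
G(13) = mex{0,0} = 1
G(14) = mex{1,1} = 0
G(15) = mex{0,0} = 1
G(16) = mex{1,1} = 0
G(17) = mex{0,0} = 1
G(18) = mex{1,1} = 0
G(19) = mex{0,0} = 1
G(20) = mex{1,1} = 0
P-positions are exactly the n with G(n) = 0.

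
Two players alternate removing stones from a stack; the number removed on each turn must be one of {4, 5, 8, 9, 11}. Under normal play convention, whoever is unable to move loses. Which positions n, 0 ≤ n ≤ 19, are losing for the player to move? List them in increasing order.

0, 1, 2, 3, 15, 16, 17, 18

G(0) = 0
G(1) = mex{} = 0
G(2) = mex{} = 0
G(3) = mex{} = 0
G(4) = mex{0} = 1
G(5) = mex{0,0} = 1
G(6) = mex{0,0} = 1
G(7) = mex{0,0} = 1
G(8) = mex{1,0,0} = 2
G(9) = mex{1,1,0,0} = 2
G(10) = mex{1,1,0,0} = 2
G(11) = mex{1,1,0,0,0} = 2
G(12) = mex{2,1,1,0,0} = 3
G(13) = mex{2,2,1,1,0} = 3
G(14) = mex{2,2,1,1,0} = 3
G(15) = mex{2,2,1,1,1} = 0
G(16) = mex{3,2,2,1,1} = 0
G(17) = mex{3,3,2,2,1} = 0
G(18) = mex{3,3,2,2,1} = 0
G(19) = mex{0,3,2,2,2} = 1
P-positions are exactly the n with G(n) = 0.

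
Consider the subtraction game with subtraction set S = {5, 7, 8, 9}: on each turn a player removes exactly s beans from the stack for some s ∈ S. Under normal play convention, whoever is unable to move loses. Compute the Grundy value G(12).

2

n :  0  1  2  3  4  5  6  7  8  9 10 11 12
G :  0  0  0  0  0  1  1  1  1  1  2  2  2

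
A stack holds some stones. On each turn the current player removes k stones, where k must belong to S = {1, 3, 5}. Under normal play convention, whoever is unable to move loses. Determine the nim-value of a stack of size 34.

0

G(0) = 0
G(1) = mex{0} = 1
G(2) = mex{1} = 0
G(3) = mex{0,0} = 1
G(4) = mex{1,1} = 0
G(5) = mex{0,0,0} = 1
G(6) = mex{1,1,1} = 0
G(7) = mex{0,0,0} = 1
G(8) = mex{1,1,1} = 0
G(9) = mex{0,0,0} = 1
G(10) = mex{1,1,1} = 0
G(11) = mex{0,0,0} = 1
G(12) = mex{1,1,1} = 0
G(13) = mex{0,0,0} = 1
G(14) = mex{1,1,1} = 0
G(15) = mex{0,0,0} = 1
G(16) = mex{1,1,1} = 0
G(17) = mex{0,0,0} = 1
G(18) = mex{1,1,1} = 0
G(19) = mex{0,0,0} = 1
G(20) = mex{1,1,1} = 0
G(21) = mex{0,0,0} = 1
G(22) = mex{1,1,1} = 0
G(23) = mex{0,0,0} = 1
G(24) = mex{1,1,1} = 0
G(25) = mex{0,0,0} = 1
G(26) = mex{1,1,1} = 0
G(27) = mex{0,0,0} = 1
G(28) = mex{1,1,1} = 0
G(29) = mex{0,0,0} = 1
G(30) = mex{1,1,1} = 0
G(31) = mex{0,0,0} = 1
G(32) = mex{1,1,1} = 0
G(33) = mex{0,0,0} = 1
G(34) = mex{1,1,1} = 0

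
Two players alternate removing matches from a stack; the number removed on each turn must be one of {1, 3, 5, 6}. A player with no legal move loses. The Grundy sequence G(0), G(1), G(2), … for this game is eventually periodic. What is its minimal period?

n :  0  1  2  3  4  5  6  7  8  9 10 11 12 13 14 15 16 17 18 19 20 21 22 23
G :  0  1  0  1  0  1  2  3  2  3  2  0  1  0  1  0  1  2  3  2  3  2  0  1
G(n+11) = G(n) holds for n = 0,…,5 (a full window of length max(S) = 6), so the sequence is purely periodic with period 11.

11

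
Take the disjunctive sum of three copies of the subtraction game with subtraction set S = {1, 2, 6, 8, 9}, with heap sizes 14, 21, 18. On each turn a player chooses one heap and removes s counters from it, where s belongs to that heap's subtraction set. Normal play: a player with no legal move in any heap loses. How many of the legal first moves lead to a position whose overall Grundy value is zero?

4

All heaps use S = {1, 2, 6, 8, 9}:
n :  0  1  2  3  4  5  6  7  8  9 10 11 12 13 14 15 16 17 18 19 20 21
G :  0  1  2  0  1  2  3  0  1  2  0  1  2  3  0  1  2  0  1  2  3  0
Heap A: G(14) = 0.
Heap B: G(21) = 0.
Heap C: G(18) = 1.
Combined Grundy value = 0 ⊕ 0 ⊕ 1 = 1.
A winning move leaves total XOR = 0, i.e. changes one component's Grundy value g to g ⊕ X where X is the current total.
Heap A: need g' = 0⊕1 = 1. Options: 14−1→G=3, 14−2→G=2, 14−6→G=1, 14−8→G=3, 14−9→G=2. Hits: 1.
Heap B: need g' = 0⊕1 = 1. Options: 21−1→G=3, 21−2→G=2, 21−6→G=1, 21−8→G=3, 21−9→G=2. Hits: 1.
Heap C: need g' = 1⊕1 = 0. Options: 18−1→G=0, 18−2→G=2, 18−6→G=2, 18−8→G=0, 18−9→G=2. Hits: 2.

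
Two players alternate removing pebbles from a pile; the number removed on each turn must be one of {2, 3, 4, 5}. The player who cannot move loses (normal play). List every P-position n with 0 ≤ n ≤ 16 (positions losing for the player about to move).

0, 1, 7, 8, 14, 15

G(0) = 0
G(1) = mex{} = 0
G(2) = mex{0} = 1
G(3) = mex{0,0} = 1
G(4) = mex{1,0,0} = 2
G(5) = mex{1,1,0,0} = 2
G(6) = mex{2,1,1,0} = 3
G(7) = mex{2,2,1,1} = 0
G(8) = mex{3,2,2,1} = 0
G(9) = mex{0,3,2,2} = 1
G(10) = mex{0,0,3,2} = 1
G(11) = mex{1,0,0,3} = 2
G(12) = mex{1,1,0,0} = 2
G(13) = mex{2,1,1,0} = 3
G(14) = mex{2,2,1,1} = 0
G(15) = mex{3,2,2,1} = 0
G(16) = mex{0,3,2,2} = 1
P-positions are exactly the n with G(n) = 0.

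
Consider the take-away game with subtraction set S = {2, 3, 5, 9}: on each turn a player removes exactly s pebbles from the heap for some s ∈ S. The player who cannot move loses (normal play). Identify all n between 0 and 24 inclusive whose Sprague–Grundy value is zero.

0, 1, 7, 8, 14, 15, 21, 22

n :  0  1  2  3  4  5  6  7  8  9 10 11 12 13 14 15 16 17 18 19 20 21 22 23 24
G :  0  0  1  1  2  2  3  0  0  1  1  2  2  3  0  0  1  1  2  2  3  0  0  1  1
P-positions are exactly the n with G(n) = 0.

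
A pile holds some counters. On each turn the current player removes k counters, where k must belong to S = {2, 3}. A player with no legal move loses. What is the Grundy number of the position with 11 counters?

n :  0  1  2  3  4  5  6  7  8  9 10 11
G :  0  0  1  1  2  0  0  1  1  2  0  0

0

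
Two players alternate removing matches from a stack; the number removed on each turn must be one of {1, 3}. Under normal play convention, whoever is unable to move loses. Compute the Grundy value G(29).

n :  0  1  2  3  4  5  6  7  8  9 10 11 12 13 14 15 16 17 18 19 20 21 22 23 24 25 26 27 28 29
G :  0  1  0  1  0  1  0  1  0  1  0  1  0  1  0  1  0  1  0  1  0  1  0  1  0  1  0  1  0  1

1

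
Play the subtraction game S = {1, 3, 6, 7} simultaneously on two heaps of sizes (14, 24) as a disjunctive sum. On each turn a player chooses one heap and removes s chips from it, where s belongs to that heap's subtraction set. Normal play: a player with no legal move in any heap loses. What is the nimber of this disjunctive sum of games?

0

All heaps use S = {1, 3, 6, 7}:
G(0) = 0
G(1) = mex{0} = 1
G(2) = mex{1} = 0
G(3) = mex{0,0} = 1
G(4) = mex{1,1} = 0
G(5) = mex{0,0} = 1
G(6) = mex{1,1,0} = 2
G(7) = mex{2,0,1,0} = 3
G(8) = mex{3,1,0,1} = 2
G(9) = mex{2,2,1,0} = 3
G(10) = mex{3,3,0,1} = 2
G(11) = mex{2,2,1,0} = 3
G(12) = mex{3,3,2,1} = 0
G(13) = mex{0,2,3,2} = 1
G(14) = mex{1,3,2,3} = 0
G(15) = mex{0,0,3,2} = 1
G(16) = mex{1,1,2,3} = 0
G(17) = mex{0,0,3,2} = 1
G(18) = mex{1,1,0,3} = 2
G(19) = mex{2,0,1,0} = 3
G(20) = mex{3,1,0,1} = 2
G(21) = mex{2,2,1,0} = 3
G(22) = mex{3,3,0,1} = 2
G(23) = mex{2,2,1,0} = 3
G(24) = mex{3,3,2,1} = 0
Heap A: G(14) = 0.
Heap B: G(24) = 0.
Combined Grundy value = 0 ⊕ 0 = 0.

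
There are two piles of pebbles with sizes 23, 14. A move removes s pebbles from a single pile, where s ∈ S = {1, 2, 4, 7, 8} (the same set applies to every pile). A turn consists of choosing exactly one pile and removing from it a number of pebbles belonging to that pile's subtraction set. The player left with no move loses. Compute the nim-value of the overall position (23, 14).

0

All piles use S = {1, 2, 4, 7, 8}:
n :  0  1  2  3  4  5  6  7  8  9 10 11 12 13 14 15 16 17 18 19 20 21 22 23
G :  0  1  2  0  1  2  0  1  2  0  1  2  0  1  2  0  1  2  0  1  2  0  1  2
Pile A: G(23) = 2.
Pile B: G(14) = 2.
Combined Grundy value = 2 ⊕ 2 = 0.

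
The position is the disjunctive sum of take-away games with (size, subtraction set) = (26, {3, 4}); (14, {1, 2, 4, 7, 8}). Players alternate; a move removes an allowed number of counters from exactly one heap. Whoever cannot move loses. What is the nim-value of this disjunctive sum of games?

Heap A, S = {3, 4}:
n :  0  1  2  3  4  5  6  7  8  9 10 11 12 13 14 15 16 17 18 19 20 21 22 23 24 25 26
G :  0  0  0  1  1  1  2  0  0  0  1  1  1  2  0  0  0  1  1  1  2  0  0  0  1  1  1
G_A(26) = 1.
Heap B, S = {1, 2, 4, 7, 8}:
G(0) = 0
G(1) = mex{0} = 1
G(2) = mex{1,0} = 2
G(3) = mex{2,1} = 0
G(4) = mex{0,2,0} = 1
G(5) = mex{1,0,1} = 2
G(6) = mex{2,1,2} = 0
G(7) = mex{0,2,0,0} = 1
G(8) = mex{1,0,1,1,0} = 2
G(9) = mex{2,1,2,2,1} = 0
G(10) = mex{0,2,0,0,2} = 1
G(11) = mex{1,0,1,1,0} = 2
G(12) = mex{2,1,2,2,1} = 0
G(13) = mex{0,2,0,0,2} = 1
G(14) = mex{1,0,1,1,0} = 2
G_B(14) = 2.
Combined Grundy value = 1 ⊕ 2 = 3.

3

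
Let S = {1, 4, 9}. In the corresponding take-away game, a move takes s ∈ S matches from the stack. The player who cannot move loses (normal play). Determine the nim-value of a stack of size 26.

n :  0  1  2  3  4  5  6  7  8  9 10 11 12 13 14 15 16 17 18 19 20 21 22 23 24 25 26
G :  0  1  0  1  2  0  1  0  1  2  0  1  0  1  2  0  1  0  1  2  0  1  0  1  2  0  1

1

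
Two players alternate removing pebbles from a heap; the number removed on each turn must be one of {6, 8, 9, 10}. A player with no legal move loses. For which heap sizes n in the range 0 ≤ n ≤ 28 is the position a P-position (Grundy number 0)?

0, 1, 2, 3, 4, 5, 16, 17, 18, 19, 20, 21

n :  0  1  2  3  4  5  6  7  8  9 10 11 12 13 14 15 16 17 18 19 20 21 22 23 24 25 26 27 28
G :  0  0  0  0  0  0  1  1  1  1  1  1  2  2  2  2  0  0  0  0  0  0  1  1  1  1  1  1  2
P-positions are exactly the n with G(n) = 0.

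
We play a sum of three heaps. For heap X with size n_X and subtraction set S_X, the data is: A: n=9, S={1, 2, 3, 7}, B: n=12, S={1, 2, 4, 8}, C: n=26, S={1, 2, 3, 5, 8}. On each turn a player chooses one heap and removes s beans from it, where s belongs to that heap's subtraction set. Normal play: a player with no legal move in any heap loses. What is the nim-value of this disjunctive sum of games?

Heap A, S = {1, 2, 3, 7}:
G(0) = 0
G(1) = mex{0} = 1
G(2) = mex{1,0} = 2
G(3) = mex{2,1,0} = 3
G(4) = mex{3,2,1} = 0
G(5) = mex{0,3,2} = 1
G(6) = mex{1,0,3} = 2
G(7) = mex{2,1,0,0} = 3
G(8) = mex{3,2,1,1} = 0
G(9) = mex{0,3,2,2} = 1
G_A(9) = 1.
Heap B, S = {1, 2, 4, 8}:
G(0) = 0
G(1) = mex{0} = 1
G(2) = mex{1,0} = 2
G(3) = mex{2,1} = 0
G(4) = mex{0,2,0} = 1
G(5) = mex{1,0,1} = 2
G(6) = mex{2,1,2} = 0
G(7) = mex{0,2,0} = 1
G(8) = mex{1,0,1,0} = 2
G(9) = mex{2,1,2,1} = 0
G(10) = mex{0,2,0,2} = 1
G(11) = mex{1,0,1,0} = 2
G(12) = mex{2,1,2,1} = 0
G_B(12) = 0.
Heap C, S = {1, 2, 3, 5, 8}:
n :  0  1  2  3  4  5  6  7  8  9 10 11 12 13 14 15 16 17 18 19 20 21 22 23 24 25 26
G :  0  1  2  3  0  1  2  3  4  5  0  1  2  3  0  1  2  3  4  5  0  1  2  3  0  1  2
G_C(26) = 2.
Combined Grundy value = 1 ⊕ 0 ⊕ 2 = 3.

3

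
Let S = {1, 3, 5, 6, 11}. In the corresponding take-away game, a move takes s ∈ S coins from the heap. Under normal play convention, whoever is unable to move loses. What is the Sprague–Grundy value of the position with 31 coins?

3

n :  0  1  2  3  4  5  6  7  8  9 10 11 12 13 14 15 16 17 18 19 20 21 22 23 24 25 26 27 28 29 30 31
G :  0  1  0  1  0  1  2  3  2  3  2  3  0  1  0  1  0  1  2  3  2  3  2  3  0  1  0  1  0  1  2  3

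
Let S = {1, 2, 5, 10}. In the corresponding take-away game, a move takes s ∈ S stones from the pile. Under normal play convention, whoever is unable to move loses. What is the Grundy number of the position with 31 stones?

G(0) = 0
G(1) = mex{0} = 1
G(2) = mex{1,0} = 2
G(3) = mex{2,1} = 0
G(4) = mex{0,2} = 1
G(5) = mex{1,0,0} = 2
G(6) = mex{2,1,1} = 0
G(7) = mex{0,2,2} = 1
G(8) = mex{1,0,0} = 2
G(9) = mex{2,1,1} = 0
G(10) = mex{0,2,2,0} = 1
G(11) = mex{1,0,0,1} = 2
G(12) = mex{2,1,1,2} = 0
G(13) = mex{0,2,2,0} = 1
G(14) = mex{1,0,0,1} = 2
G(15) = mex{2,1,1,2} = 0
G(16) = mex{0,2,2,0} = 1
G(17) = mex{1,0,0,1} = 2
G(18) = mex{2,1,1,2} = 0
G(19) = mex{0,2,2,0} = 1
G(20) = mex{1,0,0,1} = 2
G(21) = mex{2,1,1,2} = 0
G(22) = mex{0,2,2,0} = 1
G(23) = mex{1,0,0,1} = 2
G(24) = mex{2,1,1,2} = 0
G(25) = mex{0,2,2,0} = 1
G(26) = mex{1,0,0,1} = 2
G(27) = mex{2,1,1,2} = 0
G(28) = mex{0,2,2,0} = 1
G(29) = mex{1,0,0,1} = 2
G(30) = mex{2,1,1,2} = 0
G(31) = mex{0,2,2,0} = 1

1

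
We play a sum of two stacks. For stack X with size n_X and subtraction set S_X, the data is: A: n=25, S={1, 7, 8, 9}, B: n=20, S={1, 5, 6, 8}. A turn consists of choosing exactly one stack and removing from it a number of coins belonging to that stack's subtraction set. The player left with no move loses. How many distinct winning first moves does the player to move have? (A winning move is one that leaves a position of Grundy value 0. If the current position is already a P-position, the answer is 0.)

Stack A, S = {1, 7, 8, 9}:
n :  0  1  2  3  4  5  6  7  8  9 10 11 12 13 14 15 16 17 18 19 20 21 22 23 24 25
G :  0  1  0  1  0  1  0  1  2  3  2  3  2  3  2  3  0  1  0  1  0  1  0  1  2  3
G_A(25) = 3.
Stack B, S = {1, 5, 6, 8}:
n :  0  1  2  3  4  5  6  7  8  9 10 11 12 13 14 15 16 17 18 19 20
G :  0  1  0  1  0  1  2  3  2  3  2  0  1  0  1  0  1  2  3  2  3
G_B(20) = 3.
Combined Grundy value = 3 ⊕ 3 = 0.
A winning move leaves total XOR = 0, i.e. changes one component's Grundy value g to g ⊕ X where X is the current total.
Stack A: target g' = 3⊕0 = 3, but every legal move changes the Grundy value (mex property), so 0 moves.
Stack B: target g' = 3⊕0 = 3, but every legal move changes the Grundy value (mex property), so 0 moves.

0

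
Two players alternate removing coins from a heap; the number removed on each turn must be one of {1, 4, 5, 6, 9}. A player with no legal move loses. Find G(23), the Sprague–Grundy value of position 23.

1

G(0) = 0
G(1) = mex{0} = 1
G(2) = mex{1} = 0
G(3) = mex{0} = 1
G(4) = mex{1,0} = 2
G(5) = mex{2,1,0} = 3
G(6) = mex{3,0,1,0} = 2
G(7) = mex{2,1,0,1} = 3
G(8) = mex{3,2,1,0} = 4
G(9) = mex{4,3,2,1,0} = 5
G(10) = mex{5,2,3,2,1} = 0
G(11) = mex{0,3,2,3,0} = 1
G(12) = mex{1,4,3,2,1} = 0
G(13) = mex{0,5,4,3,2} = 1
G(14) = mex{1,0,5,4,3} = 2
G(15) = mex{2,1,0,5,2} = 3
G(16) = mex{3,0,1,0,3} = 2
G(17) = mex{2,1,0,1,4} = 3
G(18) = mex{3,2,1,0,5} = 4
G(19) = mex{4,3,2,1,0} = 5
G(20) = mex{5,2,3,2,1} = 0
G(21) = mex{0,3,2,3,0} = 1
G(22) = mex{1,4,3,2,1} = 0
G(23) = mex{0,5,4,3,2} = 1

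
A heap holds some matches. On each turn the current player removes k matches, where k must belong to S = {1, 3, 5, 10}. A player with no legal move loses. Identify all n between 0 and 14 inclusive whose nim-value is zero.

n :  0  1  2  3  4  5  6  7  8  9 10 11 12 13 14
G :  0  1  0  1  0  1  0  1  0  1  2  3  2  3  2
P-positions are exactly the n with G(n) = 0.

0, 2, 4, 6, 8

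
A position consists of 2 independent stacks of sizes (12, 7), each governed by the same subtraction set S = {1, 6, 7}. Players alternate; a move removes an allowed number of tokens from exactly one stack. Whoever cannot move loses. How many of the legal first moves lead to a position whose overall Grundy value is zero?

All stacks use S = {1, 6, 7}:
n :  0  1  2  3  4  5  6  7  8  9 10 11 12
G :  0  1  0  1  0  1  2  3  2  3  2  3  0
Stack A: G(12) = 0.
Stack B: G(7) = 3.
Combined Grundy value = 0 ⊕ 3 = 3.
A winning move leaves total XOR = 0, i.e. changes one component's Grundy value g to g ⊕ X where X is the current total.
Stack A: need g' = 0⊕3 = 3. Options: 12−1→G=3, 12−6→G=2, 12−7→G=1. Hits: 1.
Stack B: need g' = 3⊕3 = 0. Options: 7−1→G=2, 7−6→G=1, 7−7→G=0. Hits: 1.

2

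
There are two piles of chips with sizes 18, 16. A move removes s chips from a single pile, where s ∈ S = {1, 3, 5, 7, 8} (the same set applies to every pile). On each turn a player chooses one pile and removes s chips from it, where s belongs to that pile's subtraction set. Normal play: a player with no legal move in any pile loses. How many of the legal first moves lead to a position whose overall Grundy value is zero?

0

All piles use S = {1, 3, 5, 7, 8}:
G(0) = 0
G(1) = mex{0} = 1
G(2) = mex{1} = 0
G(3) = mex{0,0} = 1
G(4) = mex{1,1} = 0
G(5) = mex{0,0,0} = 1
G(6) = mex{1,1,1} = 0
G(7) = mex{0,0,0,0} = 1
G(8) = mex{1,1,1,1,0} = 2
G(9) = mex{2,0,0,0,1} = 3
G(10) = mex{3,1,1,1,0} = 2
G(11) = mex{2,2,0,0,1} = 3
G(12) = mex{3,3,1,1,0} = 2
G(13) = mex{2,2,2,0,1} = 3
G(14) = mex{3,3,3,1,0} = 2
G(15) = mex{2,2,2,2,1} = 0
G(16) = mex{0,3,3,3,2} = 1
G(17) = mex{1,2,2,2,3} = 0
G(18) = mex{0,0,3,3,2} = 1
Pile A: G(18) = 1.
Pile B: G(16) = 1.
Combined Grundy value = 1 ⊕ 1 = 0.
A winning move leaves total XOR = 0, i.e. changes one component's Grundy value g to g ⊕ X where X is the current total.
Pile A: target g' = 1⊕0 = 1, but every legal move changes the Grundy value (mex property), so 0 moves.
Pile B: target g' = 1⊕0 = 1, but every legal move changes the Grundy value (mex property), so 0 moves.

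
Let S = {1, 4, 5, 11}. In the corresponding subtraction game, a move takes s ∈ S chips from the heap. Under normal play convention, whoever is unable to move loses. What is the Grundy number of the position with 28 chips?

2

G(0) = 0
G(1) = mex{0} = 1
G(2) = mex{1} = 0
G(3) = mex{0} = 1
G(4) = mex{1,0} = 2
G(5) = mex{2,1,0} = 3
G(6) = mex{3,0,1} = 2
G(7) = mex{2,1,0} = 3
G(8) = mex{3,2,1} = 0
G(9) = mex{0,3,2} = 1
G(10) = mex{1,2,3} = 0
G(11) = mex{0,3,2,0} = 1
G(12) = mex{1,0,3,1} = 2
G(13) = mex{2,1,0,0} = 3
G(14) = mex{3,0,1,1} = 2
G(15) = mex{2,1,0,2} = 3
G(16) = mex{3,2,1,3} = 0
G(17) = mex{0,3,2,2} = 1
G(18) = mex{1,2,3,3} = 0
G(19) = mex{0,3,2,0} = 1
G(20) = mex{1,0,3,1} = 2
G(21) = mex{2,1,0,0} = 3
G(22) = mex{3,0,1,1} = 2
G(23) = mex{2,1,0,2} = 3
G(24) = mex{3,2,1,3} = 0
G(25) = mex{0,3,2,2} = 1
G(26) = mex{1,2,3,3} = 0
G(27) = mex{0,3,2,0} = 1
G(28) = mex{1,0,3,1} = 2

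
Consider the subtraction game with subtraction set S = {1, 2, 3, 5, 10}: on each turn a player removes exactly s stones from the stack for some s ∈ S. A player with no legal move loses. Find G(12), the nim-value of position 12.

G(0) = 0
G(1) = mex{0} = 1
G(2) = mex{1,0} = 2
G(3) = mex{2,1,0} = 3
G(4) = mex{3,2,1} = 0
G(5) = mex{0,3,2,0} = 1
G(6) = mex{1,0,3,1} = 2
G(7) = mex{2,1,0,2} = 3
G(8) = mex{3,2,1,3} = 0
G(9) = mex{0,3,2,0} = 1
G(10) = mex{1,0,3,1,0} = 2
G(11) = mex{2,1,0,2,1} = 3
G(12) = mex{3,2,1,3,2} = 0

0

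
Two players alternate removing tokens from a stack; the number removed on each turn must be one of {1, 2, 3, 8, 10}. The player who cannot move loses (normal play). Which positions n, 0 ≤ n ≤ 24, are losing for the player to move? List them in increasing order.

0, 4, 9, 13, 18, 22

G(0) = 0
G(1) = mex{0} = 1
G(2) = mex{1,0} = 2
G(3) = mex{2,1,0} = 3
G(4) = mex{3,2,1} = 0
G(5) = mex{0,3,2} = 1
G(6) = mex{1,0,3} = 2
G(7) = mex{2,1,0} = 3
G(8) = mex{3,2,1,0} = 4
G(9) = mex{4,3,2,1} = 0
G(10) = mex{0,4,3,2,0} = 1
G(11) = mex{1,0,4,3,1} = 2
G(12) = mex{2,1,0,0,2} = 3
G(13) = mex{3,2,1,1,3} = 0
G(14) = mex{0,3,2,2,0} = 1
G(15) = mex{1,0,3,3,1} = 2
G(16) = mex{2,1,0,4,2} = 3
G(17) = mex{3,2,1,0,3} = 4
G(18) = mex{4,3,2,1,4} = 0
G(19) = mex{0,4,3,2,0} = 1
G(20) = mex{1,0,4,3,1} = 2
G(21) = mex{2,1,0,0,2} = 3
G(22) = mex{3,2,1,1,3} = 0
G(23) = mex{0,3,2,2,0} = 1
G(24) = mex{1,0,3,3,1} = 2
P-positions are exactly the n with G(n) = 0.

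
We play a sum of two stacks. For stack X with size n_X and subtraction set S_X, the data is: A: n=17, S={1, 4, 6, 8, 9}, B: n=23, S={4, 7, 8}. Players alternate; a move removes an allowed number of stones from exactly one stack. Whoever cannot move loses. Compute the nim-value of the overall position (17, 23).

Stack A, S = {1, 4, 6, 8, 9}:
G(0) = 0
G(1) = mex{0} = 1
G(2) = mex{1} = 0
G(3) = mex{0} = 1
G(4) = mex{1,0} = 2
G(5) = mex{2,1} = 0
G(6) = mex{0,0,0} = 1
G(7) = mex{1,1,1} = 0
G(8) = mex{0,2,0,0} = 1
G(9) = mex{1,0,1,1,0} = 2
G(10) = mex{2,1,2,0,1} = 3
G(11) = mex{3,0,0,1,0} = 2
G(12) = mex{2,1,1,2,1} = 0
G(13) = mex{0,2,0,0,2} = 1
G(14) = mex{1,3,1,1,0} = 2
G(15) = mex{2,2,2,0,1} = 3
G(16) = mex{3,0,3,1,0} = 2
G(17) = mex{2,1,2,2,1} = 0
G_A(17) = 0.
Stack B, S = {4, 7, 8}:
n :  0  1  2  3  4  5  6  7  8  9 10 11 12 13 14 15 16 17 18 19 20 21 22 23
G :  0  0  0  0  1  1  1  1  2  2  2  2  0  0  0  0  1  1  1  1  2  2  2  2
G_B(23) = 2.
Combined Grundy value = 0 ⊕ 2 = 2.

2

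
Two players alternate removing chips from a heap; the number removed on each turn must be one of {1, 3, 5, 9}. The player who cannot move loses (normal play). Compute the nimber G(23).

n :  0  1  2  3  4  5  6  7  8  9 10 11 12 13 14 15 16 17 18 19 20 21 22 23
G :  0  1  0  1  0  1  0  1  0  1  0  1  0  1  0  1  0  1  0  1  0  1  0  1

1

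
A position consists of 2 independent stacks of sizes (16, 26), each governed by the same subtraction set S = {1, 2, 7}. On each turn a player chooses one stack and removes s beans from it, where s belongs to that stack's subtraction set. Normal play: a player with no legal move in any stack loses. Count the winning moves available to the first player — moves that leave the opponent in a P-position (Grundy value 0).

3

All stacks use S = {1, 2, 7}:
n :  0  1  2  3  4  5  6  7  8  9 10 11 12 13 14 15 16 17 18 19 20 21 22 23 24 25 26
G :  0  1  2  0  1  2  0  1  2  0  1  2  0  1  2  0  1  2  0  1  2  0  1  2  0  1  2
Stack A: G(16) = 1.
Stack B: G(26) = 2.
Combined Grundy value = 1 ⊕ 2 = 3.
A winning move leaves total XOR = 0, i.e. changes one component's Grundy value g to g ⊕ X where X is the current total.
Stack A: need g' = 1⊕3 = 2. Options: 16−1→G=0, 16−2→G=2, 16−7→G=0. Hits: 1.
Stack B: need g' = 2⊕3 = 1. Options: 26−1→G=1, 26−2→G=0, 26−7→G=1. Hits: 2.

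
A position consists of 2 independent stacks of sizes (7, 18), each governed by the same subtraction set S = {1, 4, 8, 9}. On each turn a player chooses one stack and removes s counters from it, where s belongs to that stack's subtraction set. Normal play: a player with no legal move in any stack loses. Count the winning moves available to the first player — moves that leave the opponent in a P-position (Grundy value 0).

3

All stacks use S = {1, 4, 8, 9}:
n :  0  1  2  3  4  5  6  7  8  9 10 11 12 13 14 15 16 17 18
G :  0  1  0  1  2  0  1  0  1  2  3  2  0  1  2  3  2  0  1
Stack A: G(7) = 0.
Stack B: G(18) = 1.
Combined Grundy value = 0 ⊕ 1 = 1.
A winning move leaves total XOR = 0, i.e. changes one component's Grundy value g to g ⊕ X where X is the current total.
Stack A: need g' = 0⊕1 = 1. Options: 7−1→G=1, 7−4→G=1. Hits: 2.
Stack B: need g' = 1⊕1 = 0. Options: 18−1→G=0, 18−4→G=2, 18−8→G=3, 18−9→G=2. Hits: 1.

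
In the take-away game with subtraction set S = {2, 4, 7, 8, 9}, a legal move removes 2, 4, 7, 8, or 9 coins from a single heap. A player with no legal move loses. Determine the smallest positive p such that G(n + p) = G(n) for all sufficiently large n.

G(0) = 0
G(1) = mex{} = 0
G(2) = mex{0} = 1
G(3) = mex{0} = 1
G(4) = mex{1,0} = 2
G(5) = mex{1,0} = 2
G(6) = mex{2,1} = 0
G(7) = mex{2,1,0} = 3
G(8) = mex{0,2,0,0} = 1
G(9) = mex{3,2,1,0,0} = 4
G(10) = mex{1,0,1,1,0} = 2
G(11) = mex{4,3,2,1,1} = 0
G(12) = mex{2,1,2,2,1} = 0
G(13) = mex{0,4,0,2,2} = 1
G(14) = mex{0,2,3,0,2} = 1
G(15) = mex{1,0,1,3,0} = 2
G(16) = mex{1,0,4,1,3} = 2
G(17) = mex{2,1,2,4,1} = 0
G(18) = mex{2,1,0,2,4} = 3
G(19) = mex{0,2,0,0,2} = 1
G(20) = mex{3,2,1,0,0} = 4
G(21) = mex{1,0,1,1,0} = 2
G(22) = mex{4,3,2,1,1} = 0
G(23) = mex{2,1,2,2,1} = 0
G(n+11) = G(n) holds for n = 0,…,8 (a full window of length max(S) = 9), so the sequence is purely periodic with period 11.

11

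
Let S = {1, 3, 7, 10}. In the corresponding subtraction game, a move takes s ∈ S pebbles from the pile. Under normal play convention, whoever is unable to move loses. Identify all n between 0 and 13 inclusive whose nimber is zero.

0, 2, 4, 6, 8

G(0) = 0
G(1) = mex{0} = 1
G(2) = mex{1} = 0
G(3) = mex{0,0} = 1
G(4) = mex{1,1} = 0
G(5) = mex{0,0} = 1
G(6) = mex{1,1} = 0
G(7) = mex{0,0,0} = 1
G(8) = mex{1,1,1} = 0
G(9) = mex{0,0,0} = 1
G(10) = mex{1,1,1,0} = 2
G(11) = mex{2,0,0,1} = 3
G(12) = mex{3,1,1,0} = 2
G(13) = mex{2,2,0,1} = 3
P-positions are exactly the n with G(n) = 0.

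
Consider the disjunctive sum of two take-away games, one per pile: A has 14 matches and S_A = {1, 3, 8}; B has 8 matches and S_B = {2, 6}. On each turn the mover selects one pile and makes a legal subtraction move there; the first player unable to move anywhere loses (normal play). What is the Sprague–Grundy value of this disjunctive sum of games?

1

Pile A, S = {1, 3, 8}:
n :  0  1  2  3  4  5  6  7  8  9 10 11 12 13 14
G :  0  1  0  1  0  1  0  1  2  3  2  0  1  0  1
G_A(14) = 1.
Pile B, S = {2, 6}:
n : 0 1 2 3 4 5 6 7 8
G : 0 0 1 1 0 0 1 1 0
G_B(8) = 0.
Combined Grundy value = 1 ⊕ 0 = 1.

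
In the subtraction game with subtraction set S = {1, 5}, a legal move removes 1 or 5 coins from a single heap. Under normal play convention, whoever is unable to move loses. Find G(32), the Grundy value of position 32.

n :  0  1  2  3  4  5  6  7  8  9 10 11 12 13 14 15 16 17 18 19 20 21 22 23 24 25 26 27 28 29 30 31 32
G :  0  1  0  1  0  1  0  1  0  1  0  1  0  1  0  1  0  1  0  1  0  1  0  1  0  1  0  1  0  1  0  1  0

0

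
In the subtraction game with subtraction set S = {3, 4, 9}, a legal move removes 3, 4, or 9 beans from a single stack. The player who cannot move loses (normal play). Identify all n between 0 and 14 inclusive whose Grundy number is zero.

G(0) = 0
G(1) = mex{} = 0
G(2) = mex{} = 0
G(3) = mex{0} = 1
G(4) = mex{0,0} = 1
G(5) = mex{0,0} = 1
G(6) = mex{1,0} = 2
G(7) = mex{1,1} = 0
G(8) = mex{1,1} = 0
G(9) = mex{2,1,0} = 3
G(10) = mex{0,2,0} = 1
G(11) = mex{0,0,0} = 1
G(12) = mex{3,0,1} = 2
G(13) = mex{1,3,1} = 0
G(14) = mex{1,1,1} = 0
P-positions are exactly the n with G(n) = 0.

0, 1, 2, 7, 8, 13, 14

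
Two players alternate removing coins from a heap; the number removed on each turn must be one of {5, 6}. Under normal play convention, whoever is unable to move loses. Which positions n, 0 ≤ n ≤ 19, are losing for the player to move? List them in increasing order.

n :  0  1  2  3  4  5  6  7  8  9 10 11 12 13 14 15 16 17 18 19
G :  0  0  0  0  0  1  1  1  1  1  2  0  0  0  0  0  1  1  1  1
P-positions are exactly the n with G(n) = 0.

0, 1, 2, 3, 4, 11, 12, 13, 14, 15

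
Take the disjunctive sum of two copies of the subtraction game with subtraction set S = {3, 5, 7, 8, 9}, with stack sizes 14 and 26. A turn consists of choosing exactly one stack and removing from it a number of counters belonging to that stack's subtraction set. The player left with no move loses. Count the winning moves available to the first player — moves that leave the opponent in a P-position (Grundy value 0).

0

All stacks use S = {3, 5, 7, 8, 9}:
G(0) = 0
G(1) = mex{} = 0
G(2) = mex{} = 0
G(3) = mex{0} = 1
G(4) = mex{0} = 1
G(5) = mex{0,0} = 1
G(6) = mex{1,0} = 2
G(7) = mex{1,0,0} = 2
G(8) = mex{1,1,0,0} = 2
G(9) = mex{2,1,0,0,0} = 3
G(10) = mex{2,1,1,0,0} = 3
G(11) = mex{2,2,1,1,0} = 3
G(12) = mex{3,2,1,1,1} = 0
G(13) = mex{3,2,2,1,1} = 0
G(14) = mex{3,3,2,2,1} = 0
G(15) = mex{0,3,2,2,2} = 1
G(16) = mex{0,3,3,2,2} = 1
G(17) = mex{0,0,3,3,2} = 1
G(18) = mex{1,0,3,3,3} = 2
G(19) = mex{1,0,0,3,3} = 2
G(20) = mex{1,1,0,0,3} = 2
G(21) = mex{2,1,0,0,0} = 3
G(22) = mex{2,1,1,0,0} = 3
G(23) = mex{2,2,1,1,0} = 3
G(24) = mex{3,2,1,1,1} = 0
G(25) = mex{3,2,2,1,1} = 0
G(26) = mex{3,3,2,2,1} = 0
Stack A: G(14) = 0.
Stack B: G(26) = 0.
Combined Grundy value = 0 ⊕ 0 = 0.
A winning move leaves total XOR = 0, i.e. changes one component's Grundy value g to g ⊕ X where X is the current total.
Stack A: target g' = 0⊕0 = 0, but every legal move changes the Grundy value (mex property), so 0 moves.
Stack B: target g' = 0⊕0 = 0, but every legal move changes the Grundy value (mex property), so 0 moves.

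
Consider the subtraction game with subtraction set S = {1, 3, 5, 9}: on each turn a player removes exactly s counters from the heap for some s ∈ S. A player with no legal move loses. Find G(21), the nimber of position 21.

G(0) = 0
G(1) = mex{0} = 1
G(2) = mex{1} = 0
G(3) = mex{0,0} = 1
G(4) = mex{1,1} = 0
G(5) = mex{0,0,0} = 1
G(6) = mex{1,1,1} = 0
G(7) = mex{0,0,0} = 1
G(8) = mex{1,1,1} = 0
G(9) = mex{0,0,0,0} = 1
G(10) = mex{1,1,1,1} = 0
G(11) = mex{0,0,0,0} = 1
G(12) = mex{1,1,1,1} = 0
G(13) = mex{0,0,0,0} = 1
G(14) = mex{1,1,1,1} = 0
G(15) = mex{0,0,0,0} = 1
G(16) = mex{1,1,1,1} = 0
G(17) = mex{0,0,0,0} = 1
G(18) = mex{1,1,1,1} = 0
G(19) = mex{0,0,0,0} = 1
G(20) = mex{1,1,1,1} = 0
G(21) = mex{0,0,0,0} = 1

1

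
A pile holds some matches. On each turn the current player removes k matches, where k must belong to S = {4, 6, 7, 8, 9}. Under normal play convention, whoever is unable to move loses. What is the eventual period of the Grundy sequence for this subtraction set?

13

G(0) = 0
G(1) = mex{} = 0
G(2) = mex{} = 0
G(3) = mex{} = 0
G(4) = mex{0} = 1
G(5) = mex{0} = 1
G(6) = mex{0,0} = 1
G(7) = mex{0,0,0} = 1
G(8) = mex{1,0,0,0} = 2
G(9) = mex{1,0,0,0,0} = 2
G(10) = mex{1,1,0,0,0} = 2
G(11) = mex{1,1,1,0,0} = 2
G(12) = mex{2,1,1,1,0} = 3
G(13) = mex{2,1,1,1,1} = 0
G(14) = mex{2,2,1,1,1} = 0
G(15) = mex{2,2,2,1,1} = 0
G(16) = mex{3,2,2,2,1} = 0
G(17) = mex{0,2,2,2,2} = 1
G(18) = mex{0,3,2,2,2} = 1
G(19) = mex{0,0,3,2,2} = 1
G(20) = mex{0,0,0,3,2} = 1
G(21) = mex{1,0,0,0,3} = 2
G(22) = mex{1,0,0,0,0} = 2
G(23) = mex{1,1,0,0,0} = 2
G(24) = mex{1,1,1,0,0} = 2
G(25) = mex{2,1,1,1,0} = 3
G(26) = mex{2,1,1,1,1} = 0
G(27) = mex{2,2,1,1,1} = 0
G(n+13) = G(n) holds for n = 0,…,8 (a full window of length max(S) = 9), so the sequence is purely periodic with period 13.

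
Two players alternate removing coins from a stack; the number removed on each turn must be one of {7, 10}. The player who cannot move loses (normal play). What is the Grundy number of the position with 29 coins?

G(0) = 0
G(1) = mex{} = 0
G(2) = mex{} = 0
G(3) = mex{} = 0
G(4) = mex{} = 0
G(5) = mex{} = 0
G(6) = mex{} = 0
G(7) = mex{0} = 1
G(8) = mex{0} = 1
G(9) = mex{0} = 1
G(10) = mex{0,0} = 1
G(11) = mex{0,0} = 1
G(12) = mex{0,0} = 1
G(13) = mex{0,0} = 1
G(14) = mex{1,0} = 2
G(15) = mex{1,0} = 2
G(16) = mex{1,0} = 2
G(17) = mex{1,1} = 0
G(18) = mex{1,1} = 0
G(19) = mex{1,1} = 0
G(20) = mex{1,1} = 0
G(21) = mex{2,1} = 0
G(22) = mex{2,1} = 0
G(23) = mex{2,1} = 0
G(24) = mex{0,2} = 1
G(25) = mex{0,2} = 1
G(26) = mex{0,2} = 1
G(27) = mex{0,0} = 1
G(28) = mex{0,0} = 1
G(29) = mex{0,0} = 1

1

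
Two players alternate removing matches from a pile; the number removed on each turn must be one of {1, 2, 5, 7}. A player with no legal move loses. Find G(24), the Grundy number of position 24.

0

n :  0  1  2  3  4  5  6  7  8  9 10 11 12 13 14 15 16 17 18 19 20 21 22 23 24
G :  0  1  2  0  1  2  0  1  2  0  1  2  0  1  2  0  1  2  0  1  2  0  1  2  0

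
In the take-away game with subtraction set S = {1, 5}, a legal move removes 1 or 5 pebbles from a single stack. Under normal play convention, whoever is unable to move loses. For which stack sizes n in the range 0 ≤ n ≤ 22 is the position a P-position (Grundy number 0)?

0, 2, 4, 6, 8, 10, 12, 14, 16, 18, 20, 22

G(0) = 0
G(1) = mex{0} = 1
G(2) = mex{1} = 0
G(3) = mex{0} = 1
G(4) = mex{1} = 0
G(5) = mex{0,0} = 1
G(6) = mex{1,1} = 0
G(7) = mex{0,0} = 1
G(8) = mex{1,1} = 0
G(9) = mex{0,0} = 1
G(10) = mex{1,1} = 0
G(11) = mex{0,0} = 1
G(12) = mex{1,1} = 0
G(13) = mex{0,0} = 1
G(14) = mex{1,1} = 0
G(15) = mex{0,0} = 1
G(16) = mex{1,1} = 0
G(17) = mex{0,0} = 1
G(18) = mex{1,1} = 0
G(19) = mex{0,0} = 1
G(20) = mex{1,1} = 0
G(21) = mex{0,0} = 1
G(22) = mex{1,1} = 0
P-positions are exactly the n with G(n) = 0.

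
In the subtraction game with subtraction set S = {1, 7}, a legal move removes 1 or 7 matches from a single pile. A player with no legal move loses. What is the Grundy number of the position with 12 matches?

0

G(0) = 0
G(1) = mex{0} = 1
G(2) = mex{1} = 0
G(3) = mex{0} = 1
G(4) = mex{1} = 0
G(5) = mex{0} = 1
G(6) = mex{1} = 0
G(7) = mex{0,0} = 1
G(8) = mex{1,1} = 0
G(9) = mex{0,0} = 1
G(10) = mex{1,1} = 0
G(11) = mex{0,0} = 1
G(12) = mex{1,1} = 0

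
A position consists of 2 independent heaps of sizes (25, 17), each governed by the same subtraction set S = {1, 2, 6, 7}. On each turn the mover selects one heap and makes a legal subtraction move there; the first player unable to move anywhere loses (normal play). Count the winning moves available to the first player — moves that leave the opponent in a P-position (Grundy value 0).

All heaps use S = {1, 2, 6, 7}:
G(0) = 0
G(1) = mex{0} = 1
G(2) = mex{1,0} = 2
G(3) = mex{2,1} = 0
G(4) = mex{0,2} = 1
G(5) = mex{1,0} = 2
G(6) = mex{2,1,0} = 3
G(7) = mex{3,2,1,0} = 4
G(8) = mex{4,3,2,1} = 0
G(9) = mex{0,4,0,2} = 1
G(10) = mex{1,0,1,0} = 2
G(11) = mex{2,1,2,1} = 0
G(12) = mex{0,2,3,2} = 1
G(13) = mex{1,0,4,3} = 2
G(14) = mex{2,1,0,4} = 3
G(15) = mex{3,2,1,0} = 4
G(16) = mex{4,3,2,1} = 0
G(17) = mex{0,4,0,2} = 1
G(18) = mex{1,0,1,0} = 2
G(19) = mex{2,1,2,1} = 0
G(20) = mex{0,2,3,2} = 1
G(21) = mex{1,0,4,3} = 2
G(22) = mex{2,1,0,4} = 3
G(23) = mex{3,2,1,0} = 4
G(24) = mex{4,3,2,1} = 0
G(25) = mex{0,4,0,2} = 1
Heap A: G(25) = 1.
Heap B: G(17) = 1.
Combined Grundy value = 1 ⊕ 1 = 0.
A winning move leaves total XOR = 0, i.e. changes one component's Grundy value g to g ⊕ X where X is the current total.
Heap A: target g' = 1⊕0 = 1, but every legal move changes the Grundy value (mex property), so 0 moves.
Heap B: target g' = 1⊕0 = 1, but every legal move changes the Grundy value (mex property), so 0 moves.

0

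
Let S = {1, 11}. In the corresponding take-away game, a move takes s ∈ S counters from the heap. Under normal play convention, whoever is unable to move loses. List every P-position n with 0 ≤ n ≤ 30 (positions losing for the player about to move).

0, 2, 4, 6, 8, 10, 12, 14, 16, 18, 20, 22, 24, 26, 28, 30

n :  0  1  2  3  4  5  6  7  8  9 10 11 12 13 14 15 16 17 18 19 20 21 22 23 24 25 26 27 28 29 30
G :  0  1  0  1  0  1  0  1  0  1  0  1  0  1  0  1  0  1  0  1  0  1  0  1  0  1  0  1  0  1  0
P-positions are exactly the n with G(n) = 0.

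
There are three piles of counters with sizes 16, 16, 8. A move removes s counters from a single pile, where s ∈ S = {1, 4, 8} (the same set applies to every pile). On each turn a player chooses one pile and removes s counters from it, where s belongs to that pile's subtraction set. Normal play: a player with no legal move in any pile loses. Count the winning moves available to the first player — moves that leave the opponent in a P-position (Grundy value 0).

2

All piles use S = {1, 4, 8}:
n :  0  1  2  3  4  5  6  7  8  9 10 11 12 13 14 15 16
G :  0  1  0  1  2  0  1  0  1  2  3  2  0  1  0  1  2
Pile A: G(16) = 2.
Pile B: G(16) = 2.
Pile C: G(8) = 1.
Combined Grundy value = 2 ⊕ 2 ⊕ 1 = 1.
A winning move leaves total XOR = 0, i.e. changes one component's Grundy value g to g ⊕ X where X is the current total.
Pile A: need g' = 2⊕1 = 3. Options: 16−1→G=1, 16−4→G=0, 16−8→G=1. Hits: 0.
Pile B: need g' = 2⊕1 = 3. Options: 16−1→G=1, 16−4→G=0, 16−8→G=1. Hits: 0.
Pile C: need g' = 1⊕1 = 0. Options: 8−1→G=0, 8−4→G=2, 8−8→G=0. Hits: 2.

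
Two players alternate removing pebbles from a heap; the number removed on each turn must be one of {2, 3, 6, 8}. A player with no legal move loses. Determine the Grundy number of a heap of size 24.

n :  0  1  2  3  4  5  6  7  8  9 10 11 12 13 14 15 16 17 18 19 20 21 22 23 24
G :  0  0  1  1  2  0  3  1  2  2  0  3  1  2  0  0  1  1  2  0  3  1  2  2  0

0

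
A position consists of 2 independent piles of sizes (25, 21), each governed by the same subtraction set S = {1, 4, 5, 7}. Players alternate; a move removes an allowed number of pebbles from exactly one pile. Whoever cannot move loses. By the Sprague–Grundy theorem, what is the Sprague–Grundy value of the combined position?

2

All piles use S = {1, 4, 5, 7}:
n :  0  1  2  3  4  5  6  7  8  9 10 11 12 13 14 15 16 17 18 19 20 21 22 23 24 25
G :  0  1  0  1  2  3  2  3  0  1  0  1  2  3  2  3  0  1  0  1  2  3  2  3  0  1
Pile A: G(25) = 1.
Pile B: G(21) = 3.
Combined Grundy value = 1 ⊕ 3 = 2.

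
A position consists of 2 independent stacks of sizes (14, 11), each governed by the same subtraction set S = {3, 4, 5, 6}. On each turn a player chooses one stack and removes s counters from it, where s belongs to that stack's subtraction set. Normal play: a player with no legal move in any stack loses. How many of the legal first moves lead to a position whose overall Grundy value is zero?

All stacks use S = {3, 4, 5, 6}:
n :  0  1  2  3  4  5  6  7  8  9 10 11 12 13 14
G :  0  0  0  1  1  1  2  2  2  0  0  0  1  1  1
Stack A: G(14) = 1.
Stack B: G(11) = 0.
Combined Grundy value = 1 ⊕ 0 = 1.
A winning move leaves total XOR = 0, i.e. changes one component's Grundy value g to g ⊕ X where X is the current total.
Stack A: need g' = 1⊕1 = 0. Options: 14−3→G=0, 14−4→G=0, 14−5→G=0, 14−6→G=2. Hits: 3.
Stack B: need g' = 0⊕1 = 1. Options: 11−3→G=2, 11−4→G=2, 11−5→G=2, 11−6→G=1. Hits: 1.

4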